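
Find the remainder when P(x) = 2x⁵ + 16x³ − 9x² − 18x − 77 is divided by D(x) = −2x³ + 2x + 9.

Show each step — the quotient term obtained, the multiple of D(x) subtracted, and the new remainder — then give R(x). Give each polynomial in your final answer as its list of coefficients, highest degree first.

R = [4]

Step 1: lead(2x⁵ + 16x³ − 9x² − 18x − 77) ÷ lead(D) = 2x⁵ ÷ −2x³ = −x². Subtract (−x²)·D = 2x⁵ − 2x³ − 9x². Remainder: 18x³ − 18x − 77.
Step 2: lead(18x³ − 18x − 77) ÷ lead(D) = 18x³ ÷ −2x³ = −9. Subtract (−9)·D = 18x³ − 18x − 81. Remainder: 4.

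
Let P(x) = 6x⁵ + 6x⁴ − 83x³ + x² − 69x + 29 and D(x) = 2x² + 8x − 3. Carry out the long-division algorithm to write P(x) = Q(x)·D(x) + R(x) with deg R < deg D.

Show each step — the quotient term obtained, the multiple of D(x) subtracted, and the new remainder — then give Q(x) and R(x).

Step 1: lead(6x⁵ + 6x⁴ − 83x³ + x² − 69x + 29) ÷ lead(D) = 6x⁵ ÷ 2x² = 3x³. Subtract (3x³)·D = 6x⁵ + 24x⁴ − 9x³. Remainder: −18x⁴ − 74x³ + x² − 69x + 29.
Step 2: lead(−18x⁴ − 74x³ + x² − 69x + 29) ÷ lead(D) = −18x⁴ ÷ 2x² = −9x². Subtract (−9x²)·D = −18x⁴ − 72x³ + 27x². Remainder: −2x³ − 26x² − 69x + 29.
Step 3: lead(−2x³ − 26x² − 69x + 29) ÷ lead(D) = −2x³ ÷ 2x² = −x. Subtract (−x)·D = −2x³ − 8x² + 3x. Remainder: −18x² − 72x + 29.
Step 4: lead(−18x² − 72x + 29) ÷ lead(D) = −18x² ÷ 2x² = −9. Subtract (−9)·D = −18x² − 72x + 27. Remainder: 2.

Q(x) = 3x³ − 9x² − x − 9; R(x) = 2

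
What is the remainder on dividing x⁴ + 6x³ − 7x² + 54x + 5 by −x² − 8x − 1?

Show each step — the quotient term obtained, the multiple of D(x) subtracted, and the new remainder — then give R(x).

R(x) = −8x − 3

Step 1: lead(x⁴ + 6x³ − 7x² + 54x + 5) ÷ lead(D) = x⁴ ÷ −x² = −x². Subtract (−x²)·D = x⁴ + 8x³ + x². Remainder: −2x³ − 8x² + 54x + 5.
Step 2: lead(−2x³ − 8x² + 54x + 5) ÷ lead(D) = −2x³ ÷ −x² = 2x. Subtract (2x)·D = −2x³ − 16x² − 2x. Remainder: 8x² + 56x + 5.
Step 3: lead(8x² + 56x + 5) ÷ lead(D) = 8x² ÷ −x² = −8. Subtract (−8)·D = 8x² + 64x + 8. Remainder: −8x − 3.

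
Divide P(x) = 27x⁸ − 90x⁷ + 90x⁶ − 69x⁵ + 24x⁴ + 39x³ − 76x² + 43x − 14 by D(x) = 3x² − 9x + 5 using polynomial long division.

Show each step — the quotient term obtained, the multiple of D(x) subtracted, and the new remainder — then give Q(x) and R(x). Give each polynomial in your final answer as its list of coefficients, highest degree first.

Q = [9, -3, 6, 0, -2, 7, -1]; R = [-1, -9]

Step 1: lead(27x⁸ − 90x⁷ + 90x⁶ − 69x⁵ + 24x⁴ + 39x³ − 76x² + 43x − 14) ÷ lead(D) = 27x⁸ ÷ 3x² = 9x⁶. Subtract (9x⁶)·D = 27x⁸ − 81x⁷ + 45x⁶. Remainder: −9x⁷ + 45x⁶ − 69x⁵ + 24x⁴ + 39x³ − 76x² + 43x − 14.
Step 2: lead(−9x⁷ + 45x⁶ − 69x⁵ + 24x⁴ + 39x³ − 76x² + 43x − 14) ÷ lead(D) = −9x⁷ ÷ 3x² = −3x⁵. Subtract (−3x⁵)·D = −9x⁷ + 27x⁶ − 15x⁵. Remainder: 18x⁶ − 54x⁵ + 24x⁴ + 39x³ − 76x² + 43x − 14.
Step 3: lead(18x⁶ − 54x⁵ + 24x⁴ + 39x³ − 76x² + 43x − 14) ÷ lead(D) = 18x⁶ ÷ 3x² = 6x⁴. Subtract (6x⁴)·D = 18x⁶ − 54x⁵ + 30x⁴. Remainder: −6x⁴ + 39x³ − 76x² + 43x − 14.
Step 4: lead(−6x⁴ + 39x³ − 76x² + 43x − 14) ÷ lead(D) = −6x⁴ ÷ 3x² = −2x². Subtract (−2x²)·D = −6x⁴ + 18x³ − 10x². Remainder: 21x³ − 66x² + 43x − 14.
Step 5: lead(21x³ − 66x² + 43x − 14) ÷ lead(D) = 21x³ ÷ 3x² = 7x. Subtract (7x)·D = 21x³ − 63x² + 35x. Remainder: −3x² + 8x − 14.
Step 6: lead(−3x² + 8x − 14) ÷ lead(D) = −3x² ÷ 3x² = −1. Subtract (−1)·D = −3x² + 9x − 5. Remainder: −x − 9.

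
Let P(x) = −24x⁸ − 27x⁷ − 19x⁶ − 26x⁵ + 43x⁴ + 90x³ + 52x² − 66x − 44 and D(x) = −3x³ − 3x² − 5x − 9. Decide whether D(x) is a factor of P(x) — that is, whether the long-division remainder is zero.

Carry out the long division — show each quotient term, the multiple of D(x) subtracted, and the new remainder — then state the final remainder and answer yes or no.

Step 1: lead(−24x⁸ − 27x⁷ − 19x⁶ − 26x⁵ + 43x⁴ + 90x³ + 52x² − 66x − 44) ÷ lead(D) = −24x⁸ ÷ −3x³ = 8x⁵. Subtract (8x⁵)·D = −24x⁸ − 24x⁷ − 40x⁶ − 72x⁵. Remainder: −3x⁷ + 21x⁶ + 46x⁵ + 43x⁴ + 90x³ + 52x² − 66x − 44.
Step 2: lead(−3x⁷ + 21x⁶ + 46x⁵ + 43x⁴ + 90x³ + 52x² − 66x − 44) ÷ lead(D) = −3x⁷ ÷ −3x³ = x⁴. Subtract (x⁴)·D = −3x⁷ − 3x⁶ − 5x⁵ − 9x⁴. Remainder: 24x⁶ + 51x⁵ + 52x⁴ + 90x³ + 52x² − 66x − 44.
Step 3: lead(24x⁶ + 51x⁵ + 52x⁴ + 90x³ + 52x² − 66x − 44) ÷ lead(D) = 24x⁶ ÷ −3x³ = −8x³. Subtract (−8x³)·D = 24x⁶ + 24x⁵ + 40x⁴ + 72x³. Remainder: 27x⁵ + 12x⁴ + 18x³ + 52x² − 66x − 44.
Step 4: lead(27x⁵ + 12x⁴ + 18x³ + 52x² − 66x − 44) ÷ lead(D) = 27x⁵ ÷ −3x³ = −9x². Subtract (−9x²)·D = 27x⁵ + 27x⁴ + 45x³ + 81x². Remainder: −15x⁴ − 27x³ − 29x² − 66x − 44.
Step 5: lead(−15x⁴ − 27x³ − 29x² − 66x − 44) ÷ lead(D) = −15x⁴ ÷ −3x³ = 5x. Subtract (5x)·D = −15x⁴ − 15x³ − 25x² − 45x. Remainder: −12x³ − 4x² − 21x − 44.
Step 6: lead(−12x³ − 4x² − 21x − 44) ÷ lead(D) = −12x³ ÷ −3x³ = 4. Subtract (4)·D = −12x³ − 12x² − 20x − 36. Remainder: 8x² − x − 8.

R(x) = 8x² − x − 8, so D(x) is not a factor of P(x). no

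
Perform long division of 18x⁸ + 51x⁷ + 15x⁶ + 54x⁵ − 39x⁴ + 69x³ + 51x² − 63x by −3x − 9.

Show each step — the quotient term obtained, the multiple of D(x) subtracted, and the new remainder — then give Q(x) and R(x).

Step 1: lead(18x⁸ + 51x⁷ + 15x⁶ + 54x⁵ − 39x⁴ + 69x³ + 51x² − 63x) ÷ lead(D) = 18x⁸ ÷ −3x = −6x⁷. Subtract (−6x⁷)·D = 18x⁸ + 54x⁷. Remainder: −3x⁷ + 15x⁶ + 54x⁵ − 39x⁴ + 69x³ + 51x² − 63x.
Step 2: lead(−3x⁷ + 15x⁶ + 54x⁵ − 39x⁴ + 69x³ + 51x² − 63x) ÷ lead(D) = −3x⁷ ÷ −3x = x⁶. Subtract (x⁶)·D = −3x⁷ − 9x⁶. Remainder: 24x⁶ + 54x⁵ − 39x⁴ + 69x³ + 51x² − 63x.
Step 3: lead(24x⁶ + 54x⁵ − 39x⁴ + 69x³ + 51x² − 63x) ÷ lead(D) = 24x⁶ ÷ −3x = −8x⁵. Subtract (−8x⁵)·D = 24x⁶ + 72x⁵. Remainder: −18x⁵ − 39x⁴ + 69x³ + 51x² − 63x.
Step 4: lead(−18x⁵ − 39x⁴ + 69x³ + 51x² − 63x) ÷ lead(D) = −18x⁵ ÷ −3x = 6x⁴. Subtract (6x⁴)·D = −18x⁵ − 54x⁴. Remainder: 15x⁴ + 69x³ + 51x² − 63x.
Step 5: lead(15x⁴ + 69x³ + 51x² − 63x) ÷ lead(D) = 15x⁴ ÷ −3x = −5x³. Subtract (−5x³)·D = 15x⁴ + 45x³. Remainder: 24x³ + 51x² − 63x.
Step 6: lead(24x³ + 51x² − 63x) ÷ lead(D) = 24x³ ÷ −3x = −8x². Subtract (−8x²)·D = 24x³ + 72x². Remainder: −21x² − 63x.
Step 7: lead(−21x² − 63x) ÷ lead(D) = −21x² ÷ −3x = 7x. Subtract (7x)·D = −21x² − 63x. Remainder: 0.

Q(x) = −6x⁷ + x⁶ − 8x⁵ + 6x⁴ − 5x³ − 8x² + 7x; R(x) = 0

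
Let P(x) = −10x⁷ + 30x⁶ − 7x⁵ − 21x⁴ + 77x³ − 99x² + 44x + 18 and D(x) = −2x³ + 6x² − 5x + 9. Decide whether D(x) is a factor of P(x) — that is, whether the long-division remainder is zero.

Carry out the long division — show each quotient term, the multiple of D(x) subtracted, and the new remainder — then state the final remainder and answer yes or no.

Step 1: lead(−10x⁷ + 30x⁶ − 7x⁵ − 21x⁴ + 77x³ − 99x² + 44x + 18) ÷ lead(D) = −10x⁷ ÷ −2x³ = 5x⁴. Subtract (5x⁴)·D = −10x⁷ + 30x⁶ − 25x⁵ + 45x⁴. Remainder: 18x⁵ − 66x⁴ + 77x³ − 99x² + 44x + 18.
Step 2: lead(18x⁵ − 66x⁴ + 77x³ − 99x² + 44x + 18) ÷ lead(D) = 18x⁵ ÷ −2x³ = −9x². Subtract (−9x²)·D = 18x⁵ − 54x⁴ + 45x³ − 81x². Remainder: −12x⁴ + 32x³ − 18x² + 44x + 18.
Step 3: lead(−12x⁴ + 32x³ − 18x² + 44x + 18) ÷ lead(D) = −12x⁴ ÷ −2x³ = 6x. Subtract (6x)·D = −12x⁴ + 36x³ − 30x² + 54x. Remainder: −4x³ + 12x² − 10x + 18.
Step 4: lead(−4x³ + 12x² − 10x + 18) ÷ lead(D) = −4x³ ÷ −2x³ = 2. Subtract (2)·D = −4x³ + 12x² − 10x + 18. Remainder: 0.

R(x) = 0, so D(x) is a factor of P(x). yes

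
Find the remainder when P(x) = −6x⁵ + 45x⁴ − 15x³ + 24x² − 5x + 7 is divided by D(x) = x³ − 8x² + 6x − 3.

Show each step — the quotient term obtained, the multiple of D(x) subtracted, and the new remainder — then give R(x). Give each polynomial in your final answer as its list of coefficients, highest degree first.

Step 1: lead(−6x⁵ + 45x⁴ − 15x³ + 24x² − 5x + 7) ÷ lead(D) = −6x⁵ ÷ x³ = −6x². Subtract (−6x²)·D = −6x⁵ + 48x⁴ − 36x³ + 18x². Remainder: −3x⁴ + 21x³ + 6x² − 5x + 7.
Step 2: lead(−3x⁴ + 21x³ + 6x² − 5x + 7) ÷ lead(D) = −3x⁴ ÷ x³ = −3x. Subtract (−3x)·D = −3x⁴ + 24x³ − 18x² + 9x. Remainder: −3x³ + 24x² − 14x + 7.
Step 3: lead(−3x³ + 24x² − 14x + 7) ÷ lead(D) = −3x³ ÷ x³ = −3. Subtract (−3)·D = −3x³ + 24x² − 18x + 9. Remainder: 4x − 2.

R = [4, -2]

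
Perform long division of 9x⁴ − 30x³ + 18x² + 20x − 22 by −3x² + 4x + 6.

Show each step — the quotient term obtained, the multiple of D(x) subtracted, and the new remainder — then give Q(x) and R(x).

Q(x) = −3x² + 6x − 4; R(x) = 2

Step 1: lead(9x⁴ − 30x³ + 18x² + 20x − 22) ÷ lead(D) = 9x⁴ ÷ −3x² = −3x². Subtract (−3x²)·D = 9x⁴ − 12x³ − 18x². Remainder: −18x³ + 36x² + 20x − 22.
Step 2: lead(−18x³ + 36x² + 20x − 22) ÷ lead(D) = −18x³ ÷ −3x² = 6x. Subtract (6x)·D = −18x³ + 24x² + 36x. Remainder: 12x² − 16x − 22.
Step 3: lead(12x² − 16x − 22) ÷ lead(D) = 12x² ÷ −3x² = −4. Subtract (−4)·D = 12x² − 16x − 24. Remainder: 2.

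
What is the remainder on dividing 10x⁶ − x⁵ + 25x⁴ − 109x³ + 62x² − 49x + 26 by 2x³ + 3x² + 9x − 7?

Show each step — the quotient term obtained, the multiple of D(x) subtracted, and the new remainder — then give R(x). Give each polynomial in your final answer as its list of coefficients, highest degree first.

R = [1, -2]

Step 1: lead(10x⁶ − x⁵ + 25x⁴ − 109x³ + 62x² − 49x + 26) ÷ lead(D) = 10x⁶ ÷ 2x³ = 5x³. Subtract (5x³)·D = 10x⁶ + 15x⁵ + 45x⁴ − 35x³. Remainder: −16x⁵ − 20x⁴ − 74x³ + 62x² − 49x + 26.
Step 2: lead(−16x⁵ − 20x⁴ − 74x³ + 62x² − 49x + 26) ÷ lead(D) = −16x⁵ ÷ 2x³ = −8x². Subtract (−8x²)·D = −16x⁵ − 24x⁴ − 72x³ + 56x². Remainder: 4x⁴ − 2x³ + 6x² − 49x + 26.
Step 3: lead(4x⁴ − 2x³ + 6x² − 49x + 26) ÷ lead(D) = 4x⁴ ÷ 2x³ = 2x. Subtract (2x)·D = 4x⁴ + 6x³ + 18x² − 14x. Remainder: −8x³ − 12x² − 35x + 26.
Step 4: lead(−8x³ − 12x² − 35x + 26) ÷ lead(D) = −8x³ ÷ 2x³ = −4. Subtract (−4)·D = −8x³ − 12x² − 36x + 28. Remainder: x − 2.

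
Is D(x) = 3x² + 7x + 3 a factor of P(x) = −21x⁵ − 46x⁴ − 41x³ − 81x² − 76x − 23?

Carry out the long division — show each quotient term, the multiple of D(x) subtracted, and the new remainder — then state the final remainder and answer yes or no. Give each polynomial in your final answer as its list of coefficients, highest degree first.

Step 1: lead(−21x⁵ − 46x⁴ − 41x³ − 81x² − 76x − 23) ÷ lead(D) = −21x⁵ ÷ 3x² = −7x³. Subtract (−7x³)·D = −21x⁵ − 49x⁴ − 21x³. Remainder: 3x⁴ − 20x³ − 81x² − 76x − 23.
Step 2: lead(3x⁴ − 20x³ − 81x² − 76x − 23) ÷ lead(D) = 3x⁴ ÷ 3x² = x². Subtract (x²)·D = 3x⁴ + 7x³ + 3x². Remainder: −27x³ − 84x² − 76x − 23.
Step 3: lead(−27x³ − 84x² − 76x − 23) ÷ lead(D) = −27x³ ÷ 3x² = −9x. Subtract (−9x)·D = −27x³ − 63x² − 27x. Remainder: −21x² − 49x − 23.
Step 4: lead(−21x² − 49x − 23) ÷ lead(D) = −21x² ÷ 3x² = −7. Subtract (−7)·D = −21x² − 49x − 21. Remainder: −2.

R = [-2], so D(x) is not a factor of P(x). no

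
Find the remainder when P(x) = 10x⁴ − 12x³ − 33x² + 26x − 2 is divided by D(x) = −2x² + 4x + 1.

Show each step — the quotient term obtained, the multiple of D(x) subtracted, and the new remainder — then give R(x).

R(x) = 6x − 8

Step 1: lead(10x⁴ − 12x³ − 33x² + 26x − 2) ÷ lead(D) = 10x⁴ ÷ −2x² = −5x². Subtract (−5x²)·D = 10x⁴ − 20x³ − 5x². Remainder: 8x³ − 28x² + 26x − 2.
Step 2: lead(8x³ − 28x² + 26x − 2) ÷ lead(D) = 8x³ ÷ −2x² = −4x. Subtract (−4x)·D = 8x³ − 16x² − 4x. Remainder: −12x² + 30x − 2.
Step 3: lead(−12x² + 30x − 2) ÷ lead(D) = −12x² ÷ −2x² = 6. Subtract (6)·D = −12x² + 24x + 6. Remainder: 6x − 8.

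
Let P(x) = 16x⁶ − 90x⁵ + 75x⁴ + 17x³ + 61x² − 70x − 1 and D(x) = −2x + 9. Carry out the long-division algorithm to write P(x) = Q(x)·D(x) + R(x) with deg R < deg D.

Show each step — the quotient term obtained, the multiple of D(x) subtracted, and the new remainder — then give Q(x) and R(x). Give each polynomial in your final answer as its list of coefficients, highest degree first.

Step 1: lead(16x⁶ − 90x⁵ + 75x⁴ + 17x³ + 61x² − 70x − 1) ÷ lead(D) = 16x⁶ ÷ −2x = −8x⁵. Subtract (−8x⁵)·D = 16x⁶ − 72x⁵. Remainder: −18x⁵ + 75x⁴ + 17x³ + 61x² − 70x − 1.
Step 2: lead(−18x⁵ + 75x⁴ + 17x³ + 61x² − 70x − 1) ÷ lead(D) = −18x⁵ ÷ −2x = 9x⁴. Subtract (9x⁴)·D = −18x⁵ + 81x⁴. Remainder: −6x⁴ + 17x³ + 61x² − 70x − 1.
Step 3: lead(−6x⁴ + 17x³ + 61x² − 70x − 1) ÷ lead(D) = −6x⁴ ÷ −2x = 3x³. Subtract (3x³)·D = −6x⁴ + 27x³. Remainder: −10x³ + 61x² − 70x − 1.
Step 4: lead(−10x³ + 61x² − 70x − 1) ÷ lead(D) = −10x³ ÷ −2x = 5x². Subtract (5x²)·D = −10x³ + 45x². Remainder: 16x² − 70x − 1.
Step 5: lead(16x² − 70x − 1) ÷ lead(D) = 16x² ÷ −2x = −8x. Subtract (−8x)·D = 16x² − 72x. Remainder: 2x − 1.
Step 6: lead(2x − 1) ÷ lead(D) = 2x ÷ −2x = −1. Subtract (−1)·D = 2x − 9. Remainder: 8.

Q = [-8, 9, 3, 5, -8, -1]; R = [8]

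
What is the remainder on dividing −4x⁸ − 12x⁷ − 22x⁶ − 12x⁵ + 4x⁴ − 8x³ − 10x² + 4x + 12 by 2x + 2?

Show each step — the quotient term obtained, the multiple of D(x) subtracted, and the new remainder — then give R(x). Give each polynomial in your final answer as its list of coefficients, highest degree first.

R = [8]

Step 1: lead(−4x⁸ − 12x⁷ − 22x⁶ − 12x⁵ + 4x⁴ − 8x³ − 10x² + 4x + 12) ÷ lead(D) = −4x⁸ ÷ 2x = −2x⁷. Subtract (−2x⁷)·D = −4x⁸ − 4x⁷. Remainder: −8x⁷ − 22x⁶ − 12x⁵ + 4x⁴ − 8x³ − 10x² + 4x + 12.
Step 2: lead(−8x⁷ − 22x⁶ − 12x⁵ + 4x⁴ − 8x³ − 10x² + 4x + 12) ÷ lead(D) = −8x⁷ ÷ 2x = −4x⁶. Subtract (−4x⁶)·D = −8x⁷ − 8x⁶. Remainder: −14x⁶ − 12x⁵ + 4x⁴ − 8x³ − 10x² + 4x + 12.
Step 3: lead(−14x⁶ − 12x⁵ + 4x⁴ − 8x³ − 10x² + 4x + 12) ÷ lead(D) = −14x⁶ ÷ 2x = −7x⁵. Subtract (−7x⁵)·D = −14x⁶ − 14x⁵. Remainder: 2x⁵ + 4x⁴ − 8x³ − 10x² + 4x + 12.
Step 4: lead(2x⁵ + 4x⁴ − 8x³ − 10x² + 4x + 12) ÷ lead(D) = 2x⁵ ÷ 2x = x⁴. Subtract (x⁴)·D = 2x⁵ + 2x⁴. Remainder: 2x⁴ − 8x³ − 10x² + 4x + 12.
Step 5: lead(2x⁴ − 8x³ − 10x² + 4x + 12) ÷ lead(D) = 2x⁴ ÷ 2x = x³. Subtract (x³)·D = 2x⁴ + 2x³. Remainder: −10x³ − 10x² + 4x + 12.
Step 6: lead(−10x³ − 10x² + 4x + 12) ÷ lead(D) = −10x³ ÷ 2x = −5x². Subtract (−5x²)·D = −10x³ − 10x². Remainder: 4x + 12.
Step 7: lead(4x + 12) ÷ lead(D) = 4x ÷ 2x = 2. Subtract (2)·D = 4x + 4. Remainder: 8.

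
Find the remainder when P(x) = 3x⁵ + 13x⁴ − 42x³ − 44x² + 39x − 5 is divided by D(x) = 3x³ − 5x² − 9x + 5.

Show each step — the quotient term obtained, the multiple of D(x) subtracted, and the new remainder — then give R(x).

R(x) = 0

Step 1: lead(3x⁵ + 13x⁴ − 42x³ − 44x² + 39x − 5) ÷ lead(D) = 3x⁵ ÷ 3x³ = x². Subtract (x²)·D = 3x⁵ − 5x⁴ − 9x³ + 5x². Remainder: 18x⁴ − 33x³ − 49x² + 39x − 5.
Step 2: lead(18x⁴ − 33x³ − 49x² + 39x − 5) ÷ lead(D) = 18x⁴ ÷ 3x³ = 6x. Subtract (6x)·D = 18x⁴ − 30x³ − 54x² + 30x. Remainder: −3x³ + 5x² + 9x − 5.
Step 3: lead(−3x³ + 5x² + 9x − 5) ÷ lead(D) = −3x³ ÷ 3x³ = −1. Subtract (−1)·D = −3x³ + 5x² + 9x − 5. Remainder: 0.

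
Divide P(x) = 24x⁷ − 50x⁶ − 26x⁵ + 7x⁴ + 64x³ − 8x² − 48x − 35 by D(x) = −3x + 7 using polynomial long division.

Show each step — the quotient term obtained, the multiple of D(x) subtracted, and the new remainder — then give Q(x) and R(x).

Step 1: lead(24x⁷ − 50x⁶ − 26x⁵ + 7x⁴ + 64x³ − 8x² − 48x − 35) ÷ lead(D) = 24x⁷ ÷ −3x = −8x⁶. Subtract (−8x⁶)·D = 24x⁷ − 56x⁶. Remainder: 6x⁶ − 26x⁵ + 7x⁴ + 64x³ − 8x² − 48x − 35.
Step 2: lead(6x⁶ − 26x⁵ + 7x⁴ + 64x³ − 8x² − 48x − 35) ÷ lead(D) = 6x⁶ ÷ −3x = −2x⁵. Subtract (−2x⁵)·D = 6x⁶ − 14x⁵. Remainder: −12x⁵ + 7x⁴ + 64x³ − 8x² − 48x − 35.
Step 3: lead(−12x⁵ + 7x⁴ + 64x³ − 8x² − 48x − 35) ÷ lead(D) = −12x⁵ ÷ −3x = 4x⁴. Subtract (4x⁴)·D = −12x⁵ + 28x⁴. Remainder: −21x⁴ + 64x³ − 8x² − 48x − 35.
Step 4: lead(−21x⁴ + 64x³ − 8x² − 48x − 35) ÷ lead(D) = −21x⁴ ÷ −3x = 7x³. Subtract (7x³)·D = −21x⁴ + 49x³. Remainder: 15x³ − 8x² − 48x − 35.
Step 5: lead(15x³ − 8x² − 48x − 35) ÷ lead(D) = 15x³ ÷ −3x = −5x². Subtract (−5x²)·D = 15x³ − 35x². Remainder: 27x² − 48x − 35.
Step 6: lead(27x² − 48x − 35) ÷ lead(D) = 27x² ÷ −3x = −9x. Subtract (−9x)·D = 27x² − 63x. Remainder: 15x − 35.
Step 7: lead(15x − 35) ÷ lead(D) = 15x ÷ −3x = −5. Subtract (−5)·D = 15x − 35. Remainder: 0.

Q(x) = −8x⁶ − 2x⁵ + 4x⁴ + 7x³ − 5x² − 9x − 5; R(x) = 0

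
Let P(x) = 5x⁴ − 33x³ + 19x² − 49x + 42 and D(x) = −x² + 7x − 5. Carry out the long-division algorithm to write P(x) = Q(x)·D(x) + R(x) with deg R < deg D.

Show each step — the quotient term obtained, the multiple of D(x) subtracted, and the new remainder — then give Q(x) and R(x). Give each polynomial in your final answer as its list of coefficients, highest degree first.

Q = [-5, -2, -8]; R = [-3, 2]

Step 1: lead(5x⁴ − 33x³ + 19x² − 49x + 42) ÷ lead(D) = 5x⁴ ÷ −x² = −5x². Subtract (−5x²)·D = 5x⁴ − 35x³ + 25x². Remainder: 2x³ − 6x² − 49x + 42.
Step 2: lead(2x³ − 6x² − 49x + 42) ÷ lead(D) = 2x³ ÷ −x² = −2x. Subtract (−2x)·D = 2x³ − 14x² + 10x. Remainder: 8x² − 59x + 42.
Step 3: lead(8x² − 59x + 42) ÷ lead(D) = 8x² ÷ −x² = −8. Subtract (−8)·D = 8x² − 56x + 40. Remainder: −3x + 2.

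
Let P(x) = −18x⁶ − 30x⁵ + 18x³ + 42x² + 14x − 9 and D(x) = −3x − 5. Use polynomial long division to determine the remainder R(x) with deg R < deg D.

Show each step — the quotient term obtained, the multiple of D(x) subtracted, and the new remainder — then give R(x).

R(x) = 1

Step 1: lead(−18x⁶ − 30x⁵ + 18x³ + 42x² + 14x − 9) ÷ lead(D) = −18x⁶ ÷ −3x = 6x⁵. Subtract (6x⁵)·D = −18x⁶ − 30x⁵. Remainder: 18x³ + 42x² + 14x − 9.
Step 2: lead(18x³ + 42x² + 14x − 9) ÷ lead(D) = 18x³ ÷ −3x = −6x². Subtract (−6x²)·D = 18x³ + 30x². Remainder: 12x² + 14x − 9.
Step 3: lead(12x² + 14x − 9) ÷ lead(D) = 12x² ÷ −3x = −4x. Subtract (−4x)·D = 12x² + 20x. Remainder: −6x − 9.
Step 4: lead(−6x − 9) ÷ lead(D) = −6x ÷ −3x = 2. Subtract (2)·D = −6x − 10. Remainder: 1.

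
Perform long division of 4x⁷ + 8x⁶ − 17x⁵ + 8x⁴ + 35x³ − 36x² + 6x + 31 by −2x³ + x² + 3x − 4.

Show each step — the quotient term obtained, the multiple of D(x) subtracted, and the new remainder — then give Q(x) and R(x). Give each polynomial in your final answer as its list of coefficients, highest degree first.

Step 1: lead(4x⁷ + 8x⁶ − 17x⁵ + 8x⁴ + 35x³ − 36x² + 6x + 31) ÷ lead(D) = 4x⁷ ÷ −2x³ = −2x⁴. Subtract (−2x⁴)·D = 4x⁷ − 2x⁶ − 6x⁵ + 8x⁴. Remainder: 10x⁶ − 11x⁵ + 35x³ − 36x² + 6x + 31.
Step 2: lead(10x⁶ − 11x⁵ + 35x³ − 36x² + 6x + 31) ÷ lead(D) = 10x⁶ ÷ −2x³ = −5x³. Subtract (−5x³)·D = 10x⁶ − 5x⁵ − 15x⁴ + 20x³. Remainder: −6x⁵ + 15x⁴ + 15x³ − 36x² + 6x + 31.
Step 3: lead(−6x⁵ + 15x⁴ + 15x³ − 36x² + 6x + 31) ÷ lead(D) = −6x⁵ ÷ −2x³ = 3x². Subtract (3x²)·D = −6x⁵ + 3x⁴ + 9x³ − 12x². Remainder: 12x⁴ + 6x³ − 24x² + 6x + 31.
Step 4: lead(12x⁴ + 6x³ − 24x² + 6x + 31) ÷ lead(D) = 12x⁴ ÷ −2x³ = −6x. Subtract (−6x)·D = 12x⁴ − 6x³ − 18x² + 24x. Remainder: 12x³ − 6x² − 18x + 31.
Step 5: lead(12x³ − 6x² − 18x + 31) ÷ lead(D) = 12x³ ÷ −2x³ = −6. Subtract (−6)·D = 12x³ − 6x² − 18x + 24. Remainder: 7.

Q = [-2, -5, 3, -6, -6]; R = [7]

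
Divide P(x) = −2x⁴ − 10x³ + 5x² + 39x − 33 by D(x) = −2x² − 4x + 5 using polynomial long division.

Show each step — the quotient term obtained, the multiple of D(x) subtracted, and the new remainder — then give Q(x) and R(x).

Q(x) = x² + 3x − 6; R(x) = −3

Step 1: lead(−2x⁴ − 10x³ + 5x² + 39x − 33) ÷ lead(D) = −2x⁴ ÷ −2x² = x². Subtract (x²)·D = −2x⁴ − 4x³ + 5x². Remainder: −6x³ + 39x − 33.
Step 2: lead(−6x³ + 39x − 33) ÷ lead(D) = −6x³ ÷ −2x² = 3x. Subtract (3x)·D = −6x³ − 12x² + 15x. Remainder: 12x² + 24x − 33.
Step 3: lead(12x² + 24x − 33) ÷ lead(D) = 12x² ÷ −2x² = −6. Subtract (−6)·D = 12x² + 24x − 30. Remainder: −3.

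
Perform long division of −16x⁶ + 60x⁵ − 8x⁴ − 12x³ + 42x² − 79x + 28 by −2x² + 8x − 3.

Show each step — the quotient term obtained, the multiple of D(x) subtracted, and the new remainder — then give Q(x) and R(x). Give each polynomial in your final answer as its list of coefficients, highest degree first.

Q = [8, 2, 0, 3, -9]; R = [2, 1]

Step 1: lead(−16x⁶ + 60x⁵ − 8x⁴ − 12x³ + 42x² − 79x + 28) ÷ lead(D) = −16x⁶ ÷ −2x² = 8x⁴. Subtract (8x⁴)·D = −16x⁶ + 64x⁵ − 24x⁴. Remainder: −4x⁵ + 16x⁴ − 12x³ + 42x² − 79x + 28.
Step 2: lead(−4x⁵ + 16x⁴ − 12x³ + 42x² − 79x + 28) ÷ lead(D) = −4x⁵ ÷ −2x² = 2x³. Subtract (2x³)·D = −4x⁵ + 16x⁴ − 6x³. Remainder: −6x³ + 42x² − 79x + 28.
Step 3: lead(−6x³ + 42x² − 79x + 28) ÷ lead(D) = −6x³ ÷ −2x² = 3x. Subtract (3x)·D = −6x³ + 24x² − 9x. Remainder: 18x² − 70x + 28.
Step 4: lead(18x² − 70x + 28) ÷ lead(D) = 18x² ÷ −2x² = −9. Subtract (−9)·D = 18x² − 72x + 27. Remainder: 2x + 1.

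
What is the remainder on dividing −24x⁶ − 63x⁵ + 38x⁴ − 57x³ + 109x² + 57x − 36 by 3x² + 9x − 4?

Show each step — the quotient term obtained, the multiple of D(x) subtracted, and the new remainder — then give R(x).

Step 1: lead(−24x⁶ − 63x⁵ + 38x⁴ − 57x³ + 109x² + 57x − 36) ÷ lead(D) = −24x⁶ ÷ 3x² = −8x⁴. Subtract (−8x⁴)·D = −24x⁶ − 72x⁵ + 32x⁴. Remainder: 9x⁵ + 6x⁴ − 57x³ + 109x² + 57x − 36.
Step 2: lead(9x⁵ + 6x⁴ − 57x³ + 109x² + 57x − 36) ÷ lead(D) = 9x⁵ ÷ 3x² = 3x³. Subtract (3x³)·D = 9x⁵ + 27x⁴ − 12x³. Remainder: −21x⁴ − 45x³ + 109x² + 57x − 36.
Step 3: lead(−21x⁴ − 45x³ + 109x² + 57x − 36) ÷ lead(D) = −21x⁴ ÷ 3x² = −7x². Subtract (−7x²)·D = −21x⁴ − 63x³ + 28x². Remainder: 18x³ + 81x² + 57x − 36.
Step 4: lead(18x³ + 81x² + 57x − 36) ÷ lead(D) = 18x³ ÷ 3x² = 6x. Subtract (6x)·D = 18x³ + 54x² − 24x. Remainder: 27x² + 81x − 36.
Step 5: lead(27x² + 81x − 36) ÷ lead(D) = 27x² ÷ 3x² = 9. Subtract (9)·D = 27x² + 81x − 36. Remainder: 0.

R(x) = 0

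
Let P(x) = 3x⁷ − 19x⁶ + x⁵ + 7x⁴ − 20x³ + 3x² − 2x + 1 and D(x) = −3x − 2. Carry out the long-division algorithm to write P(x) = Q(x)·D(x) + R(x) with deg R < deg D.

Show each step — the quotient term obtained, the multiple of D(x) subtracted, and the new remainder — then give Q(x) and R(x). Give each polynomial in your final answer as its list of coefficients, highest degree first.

Step 1: lead(3x⁷ − 19x⁶ + x⁵ + 7x⁴ − 20x³ + 3x² − 2x + 1) ÷ lead(D) = 3x⁷ ÷ −3x = −x⁶. Subtract (−x⁶)·D = 3x⁷ + 2x⁶. Remainder: −21x⁶ + x⁵ + 7x⁴ − 20x³ + 3x² − 2x + 1.
Step 2: lead(−21x⁶ + x⁵ + 7x⁴ − 20x³ + 3x² − 2x + 1) ÷ lead(D) = −21x⁶ ÷ −3x = 7x⁵. Subtract (7x⁵)·D = −21x⁶ − 14x⁵. Remainder: 15x⁵ + 7x⁴ − 20x³ + 3x² − 2x + 1.
Step 3: lead(15x⁵ + 7x⁴ − 20x³ + 3x² − 2x + 1) ÷ lead(D) = 15x⁵ ÷ −3x = −5x⁴. Subtract (−5x⁴)·D = 15x⁵ + 10x⁴. Remainder: −3x⁴ − 20x³ + 3x² − 2x + 1.
Step 4: lead(−3x⁴ − 20x³ + 3x² − 2x + 1) ÷ lead(D) = −3x⁴ ÷ −3x = x³. Subtract (x³)·D = −3x⁴ − 2x³. Remainder: −18x³ + 3x² − 2x + 1.
Step 5: lead(−18x³ + 3x² − 2x + 1) ÷ lead(D) = −18x³ ÷ −3x = 6x². Subtract (6x²)·D = −18x³ − 12x². Remainder: 15x² − 2x + 1.
Step 6: lead(15x² − 2x + 1) ÷ lead(D) = 15x² ÷ −3x = −5x. Subtract (−5x)·D = 15x² + 10x. Remainder: −12x + 1.
Step 7: lead(−12x + 1) ÷ lead(D) = −12x ÷ −3x = 4. Subtract (4)·D = −12x − 8. Remainder: 9.

Q = [-1, 7, -5, 1, 6, -5, 4]; R = [9]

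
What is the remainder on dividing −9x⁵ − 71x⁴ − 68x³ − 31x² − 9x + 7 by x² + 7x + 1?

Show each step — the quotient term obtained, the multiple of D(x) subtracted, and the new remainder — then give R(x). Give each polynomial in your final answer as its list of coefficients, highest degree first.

Step 1: lead(−9x⁵ − 71x⁴ − 68x³ − 31x² − 9x + 7) ÷ lead(D) = −9x⁵ ÷ x² = −9x³. Subtract (−9x³)·D = −9x⁵ − 63x⁴ − 9x³. Remainder: −8x⁴ − 59x³ − 31x² − 9x + 7.
Step 2: lead(−8x⁴ − 59x³ − 31x² − 9x + 7) ÷ lead(D) = −8x⁴ ÷ x² = −8x². Subtract (−8x²)·D = −8x⁴ − 56x³ − 8x². Remainder: −3x³ − 23x² − 9x + 7.
Step 3: lead(−3x³ − 23x² − 9x + 7) ÷ lead(D) = −3x³ ÷ x² = −3x. Subtract (−3x)·D = −3x³ − 21x² − 3x. Remainder: −2x² − 6x + 7.
Step 4: lead(−2x² − 6x + 7) ÷ lead(D) = −2x² ÷ x² = −2. Subtract (−2)·D = −2x² − 14x − 2. Remainder: 8x + 9.

R = [8, 9]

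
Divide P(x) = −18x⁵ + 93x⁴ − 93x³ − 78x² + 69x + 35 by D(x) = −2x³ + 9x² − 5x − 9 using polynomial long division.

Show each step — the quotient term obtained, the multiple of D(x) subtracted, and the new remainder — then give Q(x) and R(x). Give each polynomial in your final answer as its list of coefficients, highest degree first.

Q = [9, -6, -3]; R = [8]

Step 1: lead(−18x⁵ + 93x⁴ − 93x³ − 78x² + 69x + 35) ÷ lead(D) = −18x⁵ ÷ −2x³ = 9x². Subtract (9x²)·D = −18x⁵ + 81x⁴ − 45x³ − 81x². Remainder: 12x⁴ − 48x³ + 3x² + 69x + 35.
Step 2: lead(12x⁴ − 48x³ + 3x² + 69x + 35) ÷ lead(D) = 12x⁴ ÷ −2x³ = −6x. Subtract (−6x)·D = 12x⁴ − 54x³ + 30x² + 54x. Remainder: 6x³ − 27x² + 15x + 35.
Step 3: lead(6x³ − 27x² + 15x + 35) ÷ lead(D) = 6x³ ÷ −2x³ = −3. Subtract (−3)·D = 6x³ − 27x² + 15x + 27. Remainder: 8.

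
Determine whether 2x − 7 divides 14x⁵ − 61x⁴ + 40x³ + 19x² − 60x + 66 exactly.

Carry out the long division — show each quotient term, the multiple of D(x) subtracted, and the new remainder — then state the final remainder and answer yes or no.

Step 1: lead(14x⁵ − 61x⁴ + 40x³ + 19x² − 60x + 66) ÷ lead(D) = 14x⁵ ÷ 2x = 7x⁴. Subtract (7x⁴)·D = 14x⁵ − 49x⁴. Remainder: −12x⁴ + 40x³ + 19x² − 60x + 66.
Step 2: lead(−12x⁴ + 40x³ + 19x² − 60x + 66) ÷ lead(D) = −12x⁴ ÷ 2x = −6x³. Subtract (−6x³)·D = −12x⁴ + 42x³. Remainder: −2x³ + 19x² − 60x + 66.
Step 3: lead(−2x³ + 19x² − 60x + 66) ÷ lead(D) = −2x³ ÷ 2x = −x². Subtract (−x²)·D = −2x³ + 7x². Remainder: 12x² − 60x + 66.
Step 4: lead(12x² − 60x + 66) ÷ lead(D) = 12x² ÷ 2x = 6x. Subtract (6x)·D = 12x² − 42x. Remainder: −18x + 66.
Step 5: lead(−18x + 66) ÷ lead(D) = −18x ÷ 2x = −9. Subtract (−9)·D = −18x + 63. Remainder: 3.

R(x) = 3, so D(x) is not a factor of P(x). no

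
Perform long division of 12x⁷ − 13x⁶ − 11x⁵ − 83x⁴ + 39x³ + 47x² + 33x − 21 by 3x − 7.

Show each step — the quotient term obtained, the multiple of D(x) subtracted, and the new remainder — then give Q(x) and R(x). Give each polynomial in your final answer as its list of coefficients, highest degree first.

Q = [4, 5, 8, -9, -8, -3, 4]; R = [7]

Step 1: lead(12x⁷ − 13x⁶ − 11x⁵ − 83x⁴ + 39x³ + 47x² + 33x − 21) ÷ lead(D) = 12x⁷ ÷ 3x = 4x⁶. Subtract (4x⁶)·D = 12x⁷ − 28x⁶. Remainder: 15x⁶ − 11x⁵ − 83x⁴ + 39x³ + 47x² + 33x − 21.
Step 2: lead(15x⁶ − 11x⁵ − 83x⁴ + 39x³ + 47x² + 33x − 21) ÷ lead(D) = 15x⁶ ÷ 3x = 5x⁵. Subtract (5x⁵)·D = 15x⁶ − 35x⁵. Remainder: 24x⁵ − 83x⁴ + 39x³ + 47x² + 33x − 21.
Step 3: lead(24x⁵ − 83x⁴ + 39x³ + 47x² + 33x − 21) ÷ lead(D) = 24x⁵ ÷ 3x = 8x⁴. Subtract (8x⁴)·D = 24x⁵ − 56x⁴. Remainder: −27x⁴ + 39x³ + 47x² + 33x − 21.
Step 4: lead(−27x⁴ + 39x³ + 47x² + 33x − 21) ÷ lead(D) = −27x⁴ ÷ 3x = −9x³. Subtract (−9x³)·D = −27x⁴ + 63x³. Remainder: −24x³ + 47x² + 33x − 21.
Step 5: lead(−24x³ + 47x² + 33x − 21) ÷ lead(D) = −24x³ ÷ 3x = −8x². Subtract (−8x²)·D = −24x³ + 56x². Remainder: −9x² + 33x − 21.
Step 6: lead(−9x² + 33x − 21) ÷ lead(D) = −9x² ÷ 3x = −3x. Subtract (−3x)·D = −9x² + 21x. Remainder: 12x − 21.
Step 7: lead(12x − 21) ÷ lead(D) = 12x ÷ 3x = 4. Subtract (4)·D = 12x − 28. Remainder: 7.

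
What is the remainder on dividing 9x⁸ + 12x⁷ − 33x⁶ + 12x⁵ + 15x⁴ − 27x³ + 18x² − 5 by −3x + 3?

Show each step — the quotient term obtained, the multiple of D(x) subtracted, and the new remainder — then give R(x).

Step 1: lead(9x⁸ + 12x⁷ − 33x⁶ + 12x⁵ + 15x⁴ − 27x³ + 18x² − 5) ÷ lead(D) = 9x⁸ ÷ −3x = −3x⁷. Subtract (−3x⁷)·D = 9x⁸ − 9x⁷. Remainder: 21x⁷ − 33x⁶ + 12x⁵ + 15x⁴ − 27x³ + 18x² − 5.
Step 2: lead(21x⁷ − 33x⁶ + 12x⁵ + 15x⁴ − 27x³ + 18x² − 5) ÷ lead(D) = 21x⁷ ÷ −3x = −7x⁶. Subtract (−7x⁶)·D = 21x⁷ − 21x⁶. Remainder: −12x⁶ + 12x⁵ + 15x⁴ − 27x³ + 18x² − 5.
Step 3: lead(−12x⁶ + 12x⁵ + 15x⁴ − 27x³ + 18x² − 5) ÷ lead(D) = −12x⁶ ÷ −3x = 4x⁵. Subtract (4x⁵)·D = −12x⁶ + 12x⁵. Remainder: 15x⁴ − 27x³ + 18x² − 5.
Step 4: lead(15x⁴ − 27x³ + 18x² − 5) ÷ lead(D) = 15x⁴ ÷ −3x = −5x³. Subtract (−5x³)·D = 15x⁴ − 15x³. Remainder: −12x³ + 18x² − 5.
Step 5: lead(−12x³ + 18x² − 5) ÷ lead(D) = −12x³ ÷ −3x = 4x². Subtract (4x²)·D = −12x³ + 12x². Remainder: 6x² − 5.
Step 6: lead(6x² − 5) ÷ lead(D) = 6x² ÷ −3x = −2x. Subtract (−2x)·D = 6x² − 6x. Remainder: 6x − 5.
Step 7: lead(6x − 5) ÷ lead(D) = 6x ÷ −3x = −2. Subtract (−2)·D = 6x − 6. Remainder: 1.

R(x) = 1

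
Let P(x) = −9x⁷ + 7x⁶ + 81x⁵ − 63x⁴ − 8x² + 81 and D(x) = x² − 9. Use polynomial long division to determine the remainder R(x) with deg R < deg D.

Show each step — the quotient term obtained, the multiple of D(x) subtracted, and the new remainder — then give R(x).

R(x) = 9

Step 1: lead(−9x⁷ + 7x⁶ + 81x⁵ − 63x⁴ − 8x² + 81) ÷ lead(D) = −9x⁷ ÷ x² = −9x⁵. Subtract (−9x⁵)·D = −9x⁷ + 81x⁵. Remainder: 7x⁶ − 63x⁴ − 8x² + 81.
Step 2: lead(7x⁶ − 63x⁴ − 8x² + 81) ÷ lead(D) = 7x⁶ ÷ x² = 7x⁴. Subtract (7x⁴)·D = 7x⁶ − 63x⁴. Remainder: −8x² + 81.
Step 3: lead(−8x² + 81) ÷ lead(D) = −8x² ÷ x² = −8. Subtract (−8)·D = −8x² + 72. Remainder: 9.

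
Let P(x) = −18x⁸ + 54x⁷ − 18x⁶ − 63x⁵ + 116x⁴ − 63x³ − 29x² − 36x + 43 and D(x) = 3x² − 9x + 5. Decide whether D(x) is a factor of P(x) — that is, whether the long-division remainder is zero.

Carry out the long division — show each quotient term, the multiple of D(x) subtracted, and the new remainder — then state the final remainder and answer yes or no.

R(x) = −2, so D(x) is not a factor of P(x). no

Step 1: lead(−18x⁸ + 54x⁷ − 18x⁶ − 63x⁵ + 116x⁴ − 63x³ − 29x² − 36x + 43) ÷ lead(D) = −18x⁸ ÷ 3x² = −6x⁶. Subtract (−6x⁶)·D = −18x⁸ + 54x⁷ − 30x⁶. Remainder: 12x⁶ − 63x⁵ + 116x⁴ − 63x³ − 29x² − 36x + 43.
Step 2: lead(12x⁶ − 63x⁵ + 116x⁴ − 63x³ − 29x² − 36x + 43) ÷ lead(D) = 12x⁶ ÷ 3x² = 4x⁴. Subtract (4x⁴)·D = 12x⁶ − 36x⁵ + 20x⁴. Remainder: −27x⁵ + 96x⁴ − 63x³ − 29x² − 36x + 43.
Step 3: lead(−27x⁵ + 96x⁴ − 63x³ − 29x² − 36x + 43) ÷ lead(D) = −27x⁵ ÷ 3x² = −9x³. Subtract (−9x³)·D = −27x⁵ + 81x⁴ − 45x³. Remainder: 15x⁴ − 18x³ − 29x² − 36x + 43.
Step 4: lead(15x⁴ − 18x³ − 29x² − 36x + 43) ÷ lead(D) = 15x⁴ ÷ 3x² = 5x². Subtract (5x²)·D = 15x⁴ − 45x³ + 25x². Remainder: 27x³ − 54x² − 36x + 43.
Step 5: lead(27x³ − 54x² − 36x + 43) ÷ lead(D) = 27x³ ÷ 3x² = 9x. Subtract (9x)·D = 27x³ − 81x² + 45x. Remainder: 27x² − 81x + 43.
Step 6: lead(27x² − 81x + 43) ÷ lead(D) = 27x² ÷ 3x² = 9. Subtract (9)·D = 27x² − 81x + 45. Remainder: −2.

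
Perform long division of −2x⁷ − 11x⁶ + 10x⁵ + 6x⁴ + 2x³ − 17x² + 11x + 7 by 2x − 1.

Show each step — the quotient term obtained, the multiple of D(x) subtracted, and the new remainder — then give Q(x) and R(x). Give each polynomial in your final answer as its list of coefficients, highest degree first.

Step 1: lead(−2x⁷ − 11x⁶ + 10x⁵ + 6x⁴ + 2x³ − 17x² + 11x + 7) ÷ lead(D) = −2x⁷ ÷ 2x = −x⁶. Subtract (−x⁶)·D = −2x⁷ + x⁶. Remainder: −12x⁶ + 10x⁵ + 6x⁴ + 2x³ − 17x² + 11x + 7.
Step 2: lead(−12x⁶ + 10x⁵ + 6x⁴ + 2x³ − 17x² + 11x + 7) ÷ lead(D) = −12x⁶ ÷ 2x = −6x⁵. Subtract (−6x⁵)·D = −12x⁶ + 6x⁵. Remainder: 4x⁵ + 6x⁴ + 2x³ − 17x² + 11x + 7.
Step 3: lead(4x⁵ + 6x⁴ + 2x³ − 17x² + 11x + 7) ÷ lead(D) = 4x⁵ ÷ 2x = 2x⁴. Subtract (2x⁴)·D = 4x⁵ − 2x⁴. Remainder: 8x⁴ + 2x³ − 17x² + 11x + 7.
Step 4: lead(8x⁴ + 2x³ − 17x² + 11x + 7) ÷ lead(D) = 8x⁴ ÷ 2x = 4x³. Subtract (4x³)·D = 8x⁴ − 4x³. Remainder: 6x³ − 17x² + 11x + 7.
Step 5: lead(6x³ − 17x² + 11x + 7) ÷ lead(D) = 6x³ ÷ 2x = 3x². Subtract (3x²)·D = 6x³ − 3x². Remainder: −14x² + 11x + 7.
Step 6: lead(−14x² + 11x + 7) ÷ lead(D) = −14x² ÷ 2x = −7x. Subtract (−7x)·D = −14x² + 7x. Remainder: 4x + 7.
Step 7: lead(4x + 7) ÷ lead(D) = 4x ÷ 2x = 2. Subtract (2)·D = 4x − 2. Remainder: 9.

Q = [-1, -6, 2, 4, 3, -7, 2]; R = [9]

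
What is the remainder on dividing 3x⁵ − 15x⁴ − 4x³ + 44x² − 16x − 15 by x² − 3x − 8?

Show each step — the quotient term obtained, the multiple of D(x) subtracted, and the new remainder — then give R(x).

R(x) = 6x + 1

Step 1: lead(3x⁵ − 15x⁴ − 4x³ + 44x² − 16x − 15) ÷ lead(D) = 3x⁵ ÷ x² = 3x³. Subtract (3x³)·D = 3x⁵ − 9x⁴ − 24x³. Remainder: −6x⁴ + 20x³ + 44x² − 16x − 15.
Step 2: lead(−6x⁴ + 20x³ + 44x² − 16x − 15) ÷ lead(D) = −6x⁴ ÷ x² = −6x². Subtract (−6x²)·D = −6x⁴ + 18x³ + 48x². Remainder: 2x³ − 4x² − 16x − 15.
Step 3: lead(2x³ − 4x² − 16x − 15) ÷ lead(D) = 2x³ ÷ x² = 2x. Subtract (2x)·D = 2x³ − 6x² − 16x. Remainder: 2x² − 15.
Step 4: lead(2x² − 15) ÷ lead(D) = 2x² ÷ x² = 2. Subtract (2)·D = 2x² − 6x − 16. Remainder: 6x + 1.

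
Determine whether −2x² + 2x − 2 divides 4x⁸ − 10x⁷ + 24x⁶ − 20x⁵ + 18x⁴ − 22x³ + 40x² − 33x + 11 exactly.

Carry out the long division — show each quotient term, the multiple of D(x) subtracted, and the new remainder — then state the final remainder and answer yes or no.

Step 1: lead(4x⁸ − 10x⁷ + 24x⁶ − 20x⁵ + 18x⁴ − 22x³ + 40x² − 33x + 11) ÷ lead(D) = 4x⁸ ÷ −2x² = −2x⁶. Subtract (−2x⁶)·D = 4x⁸ − 4x⁷ + 4x⁶. Remainder: −6x⁷ + 20x⁶ − 20x⁵ + 18x⁴ − 22x³ + 40x² − 33x + 11.
Step 2: lead(−6x⁷ + 20x⁶ − 20x⁵ + 18x⁴ − 22x³ + 40x² − 33x + 11) ÷ lead(D) = −6x⁷ ÷ −2x² = 3x⁵. Subtract (3x⁵)·D = −6x⁷ + 6x⁶ − 6x⁵. Remainder: 14x⁶ − 14x⁵ + 18x⁴ − 22x³ + 40x² − 33x + 11.
Step 3: lead(14x⁶ − 14x⁵ + 18x⁴ − 22x³ + 40x² − 33x + 11) ÷ lead(D) = 14x⁶ ÷ −2x² = −7x⁴. Subtract (−7x⁴)·D = 14x⁶ − 14x⁵ + 14x⁴. Remainder: 4x⁴ − 22x³ + 40x² − 33x + 11.
Step 4: lead(4x⁴ − 22x³ + 40x² − 33x + 11) ÷ lead(D) = 4x⁴ ÷ −2x² = −2x². Subtract (−2x²)·D = 4x⁴ − 4x³ + 4x². Remainder: −18x³ + 36x² − 33x + 11.
Step 5: lead(−18x³ + 36x² − 33x + 11) ÷ lead(D) = −18x³ ÷ −2x² = 9x. Subtract (9x)·D = −18x³ + 18x² − 18x. Remainder: 18x² − 15x + 11.
Step 6: lead(18x² − 15x + 11) ÷ lead(D) = 18x² ÷ −2x² = −9. Subtract (−9)·D = 18x² − 18x + 18. Remainder: 3x − 7.

R(x) = 3x − 7, so D(x) is not a factor of P(x). no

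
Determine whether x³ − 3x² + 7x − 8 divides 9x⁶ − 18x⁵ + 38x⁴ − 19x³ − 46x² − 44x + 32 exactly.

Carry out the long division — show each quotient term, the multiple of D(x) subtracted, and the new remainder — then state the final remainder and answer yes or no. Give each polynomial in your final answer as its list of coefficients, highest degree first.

Step 1: lead(9x⁶ − 18x⁵ + 38x⁴ − 19x³ − 46x² − 44x + 32) ÷ lead(D) = 9x⁶ ÷ x³ = 9x³. Subtract (9x³)·D = 9x⁶ − 27x⁵ + 63x⁴ − 72x³. Remainder: 9x⁵ − 25x⁴ + 53x³ − 46x² − 44x + 32.
Step 2: lead(9x⁵ − 25x⁴ + 53x³ − 46x² − 44x + 32) ÷ lead(D) = 9x⁵ ÷ x³ = 9x². Subtract (9x²)·D = 9x⁵ − 27x⁴ + 63x³ − 72x². Remainder: 2x⁴ − 10x³ + 26x² − 44x + 32.
Step 3: lead(2x⁴ − 10x³ + 26x² − 44x + 32) ÷ lead(D) = 2x⁴ ÷ x³ = 2x. Subtract (2x)·D = 2x⁴ − 6x³ + 14x² − 16x. Remainder: −4x³ + 12x² − 28x + 32.
Step 4: lead(−4x³ + 12x² − 28x + 32) ÷ lead(D) = −4x³ ÷ x³ = −4. Subtract (−4)·D = −4x³ + 12x² − 28x + 32. Remainder: 0.

R = [0], so D(x) is a factor of P(x). yes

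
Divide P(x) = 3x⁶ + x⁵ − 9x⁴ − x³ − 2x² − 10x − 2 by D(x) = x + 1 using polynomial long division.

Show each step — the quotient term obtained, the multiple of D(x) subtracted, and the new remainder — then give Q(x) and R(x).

Step 1: lead(3x⁶ + x⁵ − 9x⁴ − x³ − 2x² − 10x − 2) ÷ lead(D) = 3x⁶ ÷ x = 3x⁵. Subtract (3x⁵)·D = 3x⁶ + 3x⁵. Remainder: −2x⁵ − 9x⁴ − x³ − 2x² − 10x − 2.
Step 2: lead(−2x⁵ − 9x⁴ − x³ − 2x² − 10x − 2) ÷ lead(D) = −2x⁵ ÷ x = −2x⁴. Subtract (−2x⁴)·D = −2x⁵ − 2x⁴. Remainder: −7x⁴ − x³ − 2x² − 10x − 2.
Step 3: lead(−7x⁴ − x³ − 2x² − 10x − 2) ÷ lead(D) = −7x⁴ ÷ x = −7x³. Subtract (−7x³)·D = −7x⁴ − 7x³. Remainder: 6x³ − 2x² − 10x − 2.
Step 4: lead(6x³ − 2x² − 10x − 2) ÷ lead(D) = 6x³ ÷ x = 6x². Subtract (6x²)·D = 6x³ + 6x². Remainder: −8x² − 10x − 2.
Step 5: lead(−8x² − 10x − 2) ÷ lead(D) = −8x² ÷ x = −8x. Subtract (−8x)·D = −8x² − 8x. Remainder: −2x − 2.
Step 6: lead(−2x − 2) ÷ lead(D) = −2x ÷ x = −2. Subtract (−2)·D = −2x − 2. Remainder: 0.

Q(x) = 3x⁵ − 2x⁴ − 7x³ + 6x² − 8x − 2; R(x) = 0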